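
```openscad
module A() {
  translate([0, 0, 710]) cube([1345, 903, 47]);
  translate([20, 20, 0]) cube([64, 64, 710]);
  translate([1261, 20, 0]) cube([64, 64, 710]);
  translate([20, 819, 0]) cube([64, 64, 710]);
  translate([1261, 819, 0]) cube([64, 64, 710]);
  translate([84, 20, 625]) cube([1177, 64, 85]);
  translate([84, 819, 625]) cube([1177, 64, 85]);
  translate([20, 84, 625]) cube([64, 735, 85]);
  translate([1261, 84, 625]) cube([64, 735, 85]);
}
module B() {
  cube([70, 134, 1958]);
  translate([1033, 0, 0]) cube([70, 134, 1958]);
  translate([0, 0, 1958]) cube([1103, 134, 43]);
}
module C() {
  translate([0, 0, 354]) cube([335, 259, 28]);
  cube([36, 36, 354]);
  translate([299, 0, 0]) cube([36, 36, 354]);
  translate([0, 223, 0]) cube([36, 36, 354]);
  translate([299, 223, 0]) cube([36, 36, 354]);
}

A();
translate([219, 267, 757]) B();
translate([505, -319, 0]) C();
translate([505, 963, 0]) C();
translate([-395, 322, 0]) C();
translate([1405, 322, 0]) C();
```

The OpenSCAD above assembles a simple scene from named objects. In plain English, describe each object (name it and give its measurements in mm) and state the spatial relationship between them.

A is a table: top 1345 mm (x) × 903 mm (y), 47 mm thick, upper face at z = 757 mm, on four 64×64 mm square legs, each inset 20 mm from the nearest pair of top edges, running from z = 0 to the bottom of the top. Four apron rails, 64 mm thick and 85 mm tall, run between adjacent legs with their top edges flush with the underside of the top and their outer faces flush with the legs' outer faces.

B is a door frame. The clear opening is 963 mm wide and 1958 mm high. Two 70 mm wide jambs, 134 mm deep, stand either side of the opening from the floor to the top of the opening. A 43 mm thick head sits across the top of both jambs, spanning the full outside width of the frame.

C is a four-legged stool. The seat is a 335×259×28 mm slab whose top surface is at z = 382 mm; four square legs, each 36×36 mm in cross-section, run from the floor (z = 0) to the underside of the seat, each flush with a corner of the seat.

The door frame is on top of the table. Four stools sit around the table at the −y, +y, −x, +x sides.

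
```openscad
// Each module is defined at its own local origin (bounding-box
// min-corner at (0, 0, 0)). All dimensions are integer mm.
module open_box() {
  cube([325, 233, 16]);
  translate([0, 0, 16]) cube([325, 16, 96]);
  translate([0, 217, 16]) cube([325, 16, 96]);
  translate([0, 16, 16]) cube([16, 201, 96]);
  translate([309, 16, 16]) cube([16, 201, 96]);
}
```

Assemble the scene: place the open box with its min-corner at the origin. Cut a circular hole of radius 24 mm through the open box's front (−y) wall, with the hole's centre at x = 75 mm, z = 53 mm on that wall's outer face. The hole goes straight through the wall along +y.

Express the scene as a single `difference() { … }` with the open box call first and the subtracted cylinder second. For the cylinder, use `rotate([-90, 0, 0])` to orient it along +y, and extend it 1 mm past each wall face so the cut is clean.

difference() {
  open_box();
  translate([75, -1, 53]) rotate([-90, 0, 0]) cylinder(h = 18, r = 24);
}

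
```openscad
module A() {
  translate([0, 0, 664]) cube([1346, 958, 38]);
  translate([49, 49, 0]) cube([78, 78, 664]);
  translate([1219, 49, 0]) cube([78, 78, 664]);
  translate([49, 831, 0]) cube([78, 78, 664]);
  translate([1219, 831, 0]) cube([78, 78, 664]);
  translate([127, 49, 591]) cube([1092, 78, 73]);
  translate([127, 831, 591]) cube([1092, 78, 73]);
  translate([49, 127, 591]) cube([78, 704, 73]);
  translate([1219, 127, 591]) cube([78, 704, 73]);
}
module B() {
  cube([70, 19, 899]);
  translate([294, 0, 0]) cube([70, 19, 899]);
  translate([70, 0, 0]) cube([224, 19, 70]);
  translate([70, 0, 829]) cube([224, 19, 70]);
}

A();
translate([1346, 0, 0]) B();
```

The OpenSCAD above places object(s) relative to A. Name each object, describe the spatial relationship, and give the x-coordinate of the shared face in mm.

The table's +x face and the picture frame's −x face are both at x = 1346 mm.

A is a table. B is a picture frame. The picture frame is against the table's +x side, with their −y faces flush. The x-coordinate of the shared face is 1346 mm.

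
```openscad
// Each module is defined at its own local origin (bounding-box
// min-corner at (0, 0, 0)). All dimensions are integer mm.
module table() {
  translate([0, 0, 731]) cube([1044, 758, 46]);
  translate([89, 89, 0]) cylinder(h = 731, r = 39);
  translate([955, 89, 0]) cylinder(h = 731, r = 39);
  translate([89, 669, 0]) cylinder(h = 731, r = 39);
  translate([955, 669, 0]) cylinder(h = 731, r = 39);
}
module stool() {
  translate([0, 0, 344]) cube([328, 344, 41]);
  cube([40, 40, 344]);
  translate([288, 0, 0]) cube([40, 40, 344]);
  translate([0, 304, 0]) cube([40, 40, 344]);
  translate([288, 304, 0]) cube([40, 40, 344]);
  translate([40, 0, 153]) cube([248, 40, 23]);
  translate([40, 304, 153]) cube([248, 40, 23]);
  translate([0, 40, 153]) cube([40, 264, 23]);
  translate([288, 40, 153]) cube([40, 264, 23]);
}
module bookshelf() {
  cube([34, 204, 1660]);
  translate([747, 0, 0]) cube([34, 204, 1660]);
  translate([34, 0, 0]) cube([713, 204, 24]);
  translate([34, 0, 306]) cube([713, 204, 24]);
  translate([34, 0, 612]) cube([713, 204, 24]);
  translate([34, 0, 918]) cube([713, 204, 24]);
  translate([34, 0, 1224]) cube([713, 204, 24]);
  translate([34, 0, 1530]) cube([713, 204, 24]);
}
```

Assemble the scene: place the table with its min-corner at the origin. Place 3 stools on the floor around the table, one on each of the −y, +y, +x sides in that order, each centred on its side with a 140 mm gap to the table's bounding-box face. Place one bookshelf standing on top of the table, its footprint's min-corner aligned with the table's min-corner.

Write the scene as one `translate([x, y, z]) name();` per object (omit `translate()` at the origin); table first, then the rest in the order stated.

table();
translate([358, -484, 0]) stool();
translate([358, 898, 0]) stool();
translate([1184, 207, 0]) stool();
translate([0, 0, 777]) bookshelf();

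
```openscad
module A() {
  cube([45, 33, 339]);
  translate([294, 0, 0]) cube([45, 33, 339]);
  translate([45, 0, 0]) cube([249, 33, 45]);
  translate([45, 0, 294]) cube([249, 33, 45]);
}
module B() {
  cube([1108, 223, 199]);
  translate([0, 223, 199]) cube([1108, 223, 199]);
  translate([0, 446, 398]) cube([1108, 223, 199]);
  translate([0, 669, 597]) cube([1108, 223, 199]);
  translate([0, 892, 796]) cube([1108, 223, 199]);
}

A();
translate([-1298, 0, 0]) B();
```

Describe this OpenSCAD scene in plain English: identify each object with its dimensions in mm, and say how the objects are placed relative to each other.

A is a picture frame with a 249×249 mm rectangular opening (x by z) and a uniform 45 mm border on every side. Frame depth is 33 mm along y. It is built from two vertical stiles running the full outside height and two horizontal rails spanning the gap between the stiles.

B is a run of 5 identical solid stair steps. Each tread is 1108×223 mm and each step block is 199 mm high. Step 1 rests on the floor; step k is offset from step 1 by (k−1)×223 mm in y and (k−1)×199 mm in z.

The staircase is on the floor beside the picture frame on its −x side.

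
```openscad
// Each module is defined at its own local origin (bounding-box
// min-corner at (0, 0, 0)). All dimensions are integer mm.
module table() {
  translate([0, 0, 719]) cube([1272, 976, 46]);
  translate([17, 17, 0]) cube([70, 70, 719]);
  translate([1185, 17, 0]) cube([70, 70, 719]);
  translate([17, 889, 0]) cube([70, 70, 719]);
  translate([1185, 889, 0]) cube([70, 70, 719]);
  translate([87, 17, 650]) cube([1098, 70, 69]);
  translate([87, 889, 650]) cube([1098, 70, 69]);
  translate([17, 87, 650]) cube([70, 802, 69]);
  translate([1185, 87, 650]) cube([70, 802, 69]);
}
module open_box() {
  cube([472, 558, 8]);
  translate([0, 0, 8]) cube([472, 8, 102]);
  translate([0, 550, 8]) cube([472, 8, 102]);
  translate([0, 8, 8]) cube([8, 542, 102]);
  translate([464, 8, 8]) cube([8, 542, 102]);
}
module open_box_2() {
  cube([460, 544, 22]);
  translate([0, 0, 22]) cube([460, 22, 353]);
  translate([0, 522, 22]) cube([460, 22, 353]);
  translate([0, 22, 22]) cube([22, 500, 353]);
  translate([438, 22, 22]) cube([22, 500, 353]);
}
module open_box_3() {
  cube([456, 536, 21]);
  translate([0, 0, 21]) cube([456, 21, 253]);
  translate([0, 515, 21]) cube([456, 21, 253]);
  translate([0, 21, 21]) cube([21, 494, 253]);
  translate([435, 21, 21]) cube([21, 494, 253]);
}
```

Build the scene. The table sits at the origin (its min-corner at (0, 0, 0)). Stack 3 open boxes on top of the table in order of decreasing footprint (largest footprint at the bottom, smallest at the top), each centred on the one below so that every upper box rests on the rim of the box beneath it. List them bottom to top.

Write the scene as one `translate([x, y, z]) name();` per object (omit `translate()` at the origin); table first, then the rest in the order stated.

table();
translate([400, 209, 765]) open_box();
translate([406, 216, 875]) open_box_2();
translate([408, 220, 1250]) open_box_3();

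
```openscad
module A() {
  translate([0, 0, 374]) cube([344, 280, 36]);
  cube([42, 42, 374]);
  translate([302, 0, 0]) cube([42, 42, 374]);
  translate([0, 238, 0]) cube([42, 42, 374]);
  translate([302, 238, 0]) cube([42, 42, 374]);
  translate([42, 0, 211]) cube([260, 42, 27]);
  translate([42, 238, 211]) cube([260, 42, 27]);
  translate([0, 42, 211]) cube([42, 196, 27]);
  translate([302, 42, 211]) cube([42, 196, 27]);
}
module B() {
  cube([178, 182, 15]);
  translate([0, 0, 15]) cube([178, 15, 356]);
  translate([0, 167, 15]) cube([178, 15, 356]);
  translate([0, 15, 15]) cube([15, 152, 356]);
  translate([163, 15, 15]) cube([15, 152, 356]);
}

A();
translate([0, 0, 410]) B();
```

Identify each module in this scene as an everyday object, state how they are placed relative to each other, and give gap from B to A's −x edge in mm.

The open box's min-x is at 0; the stool's min-x is 0; gap = 0 mm.

A is a stool. B is an open box. The open box is on top of the stool. The gap from the open box to the stool's −x edge is 0 mm.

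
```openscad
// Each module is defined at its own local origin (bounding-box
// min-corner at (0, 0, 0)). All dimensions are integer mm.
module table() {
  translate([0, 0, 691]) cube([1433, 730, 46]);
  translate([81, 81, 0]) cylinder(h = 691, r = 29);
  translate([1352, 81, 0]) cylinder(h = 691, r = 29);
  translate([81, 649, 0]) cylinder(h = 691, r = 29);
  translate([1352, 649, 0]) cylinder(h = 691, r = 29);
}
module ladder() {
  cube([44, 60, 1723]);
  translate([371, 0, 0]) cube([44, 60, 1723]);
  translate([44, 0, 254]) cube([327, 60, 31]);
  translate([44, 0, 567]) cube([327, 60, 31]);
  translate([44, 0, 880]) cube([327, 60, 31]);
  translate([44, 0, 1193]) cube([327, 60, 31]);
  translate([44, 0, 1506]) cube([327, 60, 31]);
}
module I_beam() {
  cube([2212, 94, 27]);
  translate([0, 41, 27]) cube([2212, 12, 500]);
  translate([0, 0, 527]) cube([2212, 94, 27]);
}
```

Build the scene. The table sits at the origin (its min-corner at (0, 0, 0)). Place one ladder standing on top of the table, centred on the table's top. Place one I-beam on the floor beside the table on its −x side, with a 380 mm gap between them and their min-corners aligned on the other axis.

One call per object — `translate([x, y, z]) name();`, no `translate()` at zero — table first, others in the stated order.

table();
translate([509, 335, 737]) ladder();
translate([-2592, 0, 0]) I_beam();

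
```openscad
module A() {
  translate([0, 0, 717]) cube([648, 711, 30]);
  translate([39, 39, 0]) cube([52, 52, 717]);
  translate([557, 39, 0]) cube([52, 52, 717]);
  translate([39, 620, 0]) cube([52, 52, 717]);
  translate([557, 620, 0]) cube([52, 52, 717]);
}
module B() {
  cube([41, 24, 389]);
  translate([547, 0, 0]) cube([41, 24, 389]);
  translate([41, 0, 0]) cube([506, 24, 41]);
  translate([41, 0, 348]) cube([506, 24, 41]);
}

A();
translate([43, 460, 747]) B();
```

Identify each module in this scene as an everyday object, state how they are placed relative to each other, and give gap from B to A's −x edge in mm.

The picture frame's min-x is at 43; the table's min-x is 0; gap = 43 mm.

A is a table. B is a picture frame. The picture frame is on top of the table. The gap from the picture frame to the table's −x edge is 43 mm.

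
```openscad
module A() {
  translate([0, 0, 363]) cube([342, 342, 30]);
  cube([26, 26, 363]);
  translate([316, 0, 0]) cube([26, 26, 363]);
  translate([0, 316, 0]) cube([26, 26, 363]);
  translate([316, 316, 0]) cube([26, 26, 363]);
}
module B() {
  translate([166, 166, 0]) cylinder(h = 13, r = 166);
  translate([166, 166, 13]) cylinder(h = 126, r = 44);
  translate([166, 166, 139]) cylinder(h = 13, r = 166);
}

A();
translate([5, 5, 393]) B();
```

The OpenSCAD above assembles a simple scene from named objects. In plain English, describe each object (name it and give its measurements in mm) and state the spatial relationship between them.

A is a four-legged stool. The seat is a 342×342×30 mm slab whose top surface is at z = 393 mm; four square legs, each 26×26 mm in cross-section, run from the floor (z = 0) to the underside of the seat, each flush with a corner of the seat.

B is a spool: two coaxial disc flanges of radius 166 mm and thickness 13 mm, joined by a core cylinder of radius 44 mm and height 126 mm. The lower flange rests on z = 0 and the three cylinders share a vertical axis.

The spool is on top of the stool, centred.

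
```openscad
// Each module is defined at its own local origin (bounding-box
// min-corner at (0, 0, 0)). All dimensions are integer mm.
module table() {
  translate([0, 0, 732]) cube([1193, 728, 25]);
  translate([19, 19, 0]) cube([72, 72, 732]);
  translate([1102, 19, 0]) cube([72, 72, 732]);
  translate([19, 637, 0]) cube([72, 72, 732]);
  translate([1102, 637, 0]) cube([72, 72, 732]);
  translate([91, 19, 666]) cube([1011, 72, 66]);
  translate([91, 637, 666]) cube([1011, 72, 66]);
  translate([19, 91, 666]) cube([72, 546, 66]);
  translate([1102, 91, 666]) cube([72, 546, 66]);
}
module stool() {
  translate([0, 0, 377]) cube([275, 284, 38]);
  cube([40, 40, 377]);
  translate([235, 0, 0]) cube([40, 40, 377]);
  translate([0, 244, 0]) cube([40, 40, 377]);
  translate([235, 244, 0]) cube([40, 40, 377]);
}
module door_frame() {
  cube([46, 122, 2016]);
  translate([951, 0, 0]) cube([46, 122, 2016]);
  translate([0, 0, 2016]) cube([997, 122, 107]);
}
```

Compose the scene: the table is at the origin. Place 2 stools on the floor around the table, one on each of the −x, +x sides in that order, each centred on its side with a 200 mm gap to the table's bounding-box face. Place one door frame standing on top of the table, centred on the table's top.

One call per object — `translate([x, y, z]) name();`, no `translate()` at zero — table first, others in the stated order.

table();
translate([-475, 222, 0]) stool();
translate([1393, 222, 0]) stool();
translate([98, 303, 757]) door_frame();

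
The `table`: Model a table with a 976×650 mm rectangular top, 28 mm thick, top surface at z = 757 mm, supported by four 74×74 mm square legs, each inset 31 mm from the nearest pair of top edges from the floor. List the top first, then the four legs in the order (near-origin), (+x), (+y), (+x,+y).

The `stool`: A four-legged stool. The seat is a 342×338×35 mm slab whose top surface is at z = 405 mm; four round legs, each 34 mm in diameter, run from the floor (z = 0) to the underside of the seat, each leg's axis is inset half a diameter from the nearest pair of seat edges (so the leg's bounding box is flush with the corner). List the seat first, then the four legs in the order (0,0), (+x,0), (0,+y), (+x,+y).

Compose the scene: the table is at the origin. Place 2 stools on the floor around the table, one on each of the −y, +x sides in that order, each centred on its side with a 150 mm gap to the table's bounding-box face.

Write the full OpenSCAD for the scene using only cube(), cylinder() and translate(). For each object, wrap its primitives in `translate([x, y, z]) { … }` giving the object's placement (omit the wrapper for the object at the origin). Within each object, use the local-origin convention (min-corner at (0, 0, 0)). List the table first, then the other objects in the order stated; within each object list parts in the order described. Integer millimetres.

translate([0, 0, 729]) cube([976, 650, 28]);
translate([31, 31, 0]) cube([74, 74, 729]);
translate([871, 31, 0]) cube([74, 74, 729]);
translate([31, 545, 0]) cube([74, 74, 729]);
translate([871, 545, 0]) cube([74, 74, 729]);
translate([317, -488, 0]) {
  translate([0, 0, 370]) cube([342, 338, 35]);
  translate([17, 17, 0]) cylinder(h = 370, r = 17);
  translate([325, 17, 0]) cylinder(h = 370, r = 17);
  translate([17, 321, 0]) cylinder(h = 370, r = 17);
  translate([325, 321, 0]) cylinder(h = 370, r = 17);
}
translate([1126, 156, 0]) {
  translate([0, 0, 370]) cube([342, 338, 35]);
  translate([17, 17, 0]) cylinder(h = 370, r = 17);
  translate([325, 17, 0]) cylinder(h = 370, r = 17);
  translate([17, 321, 0]) cylinder(h = 370, r = 17);
  translate([325, 321, 0]) cylinder(h = 370, r = 17);
}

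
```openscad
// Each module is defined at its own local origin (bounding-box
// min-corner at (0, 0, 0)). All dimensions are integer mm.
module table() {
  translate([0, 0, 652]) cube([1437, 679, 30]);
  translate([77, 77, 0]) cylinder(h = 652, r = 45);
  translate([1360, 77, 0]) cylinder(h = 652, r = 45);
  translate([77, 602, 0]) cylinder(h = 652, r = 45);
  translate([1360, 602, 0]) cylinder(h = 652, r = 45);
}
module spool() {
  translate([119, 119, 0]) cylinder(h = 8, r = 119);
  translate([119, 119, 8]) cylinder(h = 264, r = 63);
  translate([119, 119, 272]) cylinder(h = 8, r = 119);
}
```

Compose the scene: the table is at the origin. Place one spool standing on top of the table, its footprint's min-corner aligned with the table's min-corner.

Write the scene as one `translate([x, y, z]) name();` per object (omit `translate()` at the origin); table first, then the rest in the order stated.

table();
translate([0, 0, 682]) spool();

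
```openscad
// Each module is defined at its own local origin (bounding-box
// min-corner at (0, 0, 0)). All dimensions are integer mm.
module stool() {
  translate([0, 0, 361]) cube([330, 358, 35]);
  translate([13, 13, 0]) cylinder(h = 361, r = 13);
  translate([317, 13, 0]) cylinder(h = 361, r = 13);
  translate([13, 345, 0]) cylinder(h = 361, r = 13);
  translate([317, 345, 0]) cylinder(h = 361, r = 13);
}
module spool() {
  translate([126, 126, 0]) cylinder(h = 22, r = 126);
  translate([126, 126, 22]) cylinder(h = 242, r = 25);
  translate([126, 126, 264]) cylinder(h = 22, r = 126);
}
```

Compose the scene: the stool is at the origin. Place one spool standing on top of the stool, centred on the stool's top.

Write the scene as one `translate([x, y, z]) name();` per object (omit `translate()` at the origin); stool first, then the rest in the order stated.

stool();
translate([39, 53, 396]) spool();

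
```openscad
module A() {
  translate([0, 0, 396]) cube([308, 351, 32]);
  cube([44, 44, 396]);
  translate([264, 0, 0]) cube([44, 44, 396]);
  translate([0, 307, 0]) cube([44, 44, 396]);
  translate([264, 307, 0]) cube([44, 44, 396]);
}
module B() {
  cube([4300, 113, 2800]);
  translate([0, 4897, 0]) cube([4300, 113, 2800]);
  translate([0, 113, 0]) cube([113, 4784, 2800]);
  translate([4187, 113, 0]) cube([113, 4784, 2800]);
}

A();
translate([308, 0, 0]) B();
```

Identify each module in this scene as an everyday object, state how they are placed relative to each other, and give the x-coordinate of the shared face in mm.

The stool's +x face and the house frame's −x face are both at x = 308 mm.

A is a stool. B is a house frame. The house frame is against the stool's +x side, with their −y faces flush. The x-coordinate of the shared face is 308 mm.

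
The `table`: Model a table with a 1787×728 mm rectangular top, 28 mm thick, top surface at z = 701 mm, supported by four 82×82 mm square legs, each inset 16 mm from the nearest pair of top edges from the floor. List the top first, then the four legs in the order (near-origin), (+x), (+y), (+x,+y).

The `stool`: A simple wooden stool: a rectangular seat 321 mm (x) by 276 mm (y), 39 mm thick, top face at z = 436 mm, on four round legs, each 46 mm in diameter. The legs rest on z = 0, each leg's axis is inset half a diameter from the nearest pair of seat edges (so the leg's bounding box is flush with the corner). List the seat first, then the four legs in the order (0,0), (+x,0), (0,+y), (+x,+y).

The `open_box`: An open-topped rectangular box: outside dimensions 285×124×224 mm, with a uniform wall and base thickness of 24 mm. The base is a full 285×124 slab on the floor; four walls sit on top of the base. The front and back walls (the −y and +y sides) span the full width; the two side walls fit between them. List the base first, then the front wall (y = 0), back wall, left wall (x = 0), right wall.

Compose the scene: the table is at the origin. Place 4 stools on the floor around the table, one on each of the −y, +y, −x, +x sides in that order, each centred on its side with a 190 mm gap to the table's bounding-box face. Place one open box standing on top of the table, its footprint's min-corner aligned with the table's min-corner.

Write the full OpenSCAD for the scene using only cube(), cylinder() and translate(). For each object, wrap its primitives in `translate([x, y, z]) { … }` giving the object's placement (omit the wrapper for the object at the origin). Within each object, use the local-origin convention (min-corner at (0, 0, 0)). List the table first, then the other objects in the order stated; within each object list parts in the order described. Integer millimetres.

translate([0, 0, 673]) cube([1787, 728, 28]);
translate([16, 16, 0]) cube([82, 82, 673]);
translate([1689, 16, 0]) cube([82, 82, 673]);
translate([16, 630, 0]) cube([82, 82, 673]);
translate([1689, 630, 0]) cube([82, 82, 673]);
translate([733, -466, 0]) {
  translate([0, 0, 397]) cube([321, 276, 39]);
  translate([23, 23, 0]) cylinder(h = 397, r = 23);
  translate([298, 23, 0]) cylinder(h = 397, r = 23);
  translate([23, 253, 0]) cylinder(h = 397, r = 23);
  translate([298, 253, 0]) cylinder(h = 397, r = 23);
}
translate([733, 918, 0]) {
  translate([0, 0, 397]) cube([321, 276, 39]);
  translate([23, 23, 0]) cylinder(h = 397, r = 23);
  translate([298, 23, 0]) cylinder(h = 397, r = 23);
  translate([23, 253, 0]) cylinder(h = 397, r = 23);
  translate([298, 253, 0]) cylinder(h = 397, r = 23);
}
translate([-511, 226, 0]) {
  translate([0, 0, 397]) cube([321, 276, 39]);
  translate([23, 23, 0]) cylinder(h = 397, r = 23);
  translate([298, 23, 0]) cylinder(h = 397, r = 23);
  translate([23, 253, 0]) cylinder(h = 397, r = 23);
  translate([298, 253, 0]) cylinder(h = 397, r = 23);
}
translate([1977, 226, 0]) {
  translate([0, 0, 397]) cube([321, 276, 39]);
  translate([23, 23, 0]) cylinder(h = 397, r = 23);
  translate([298, 23, 0]) cylinder(h = 397, r = 23);
  translate([23, 253, 0]) cylinder(h = 397, r = 23);
  translate([298, 253, 0]) cylinder(h = 397, r = 23);
}
translate([0, 0, 701]) {
  cube([285, 124, 24]);
  translate([0, 0, 24]) cube([285, 24, 200]);
  translate([0, 100, 24]) cube([285, 24, 200]);
  translate([0, 24, 24]) cube([24, 76, 200]);
  translate([261, 24, 24]) cube([24, 76, 200]);
}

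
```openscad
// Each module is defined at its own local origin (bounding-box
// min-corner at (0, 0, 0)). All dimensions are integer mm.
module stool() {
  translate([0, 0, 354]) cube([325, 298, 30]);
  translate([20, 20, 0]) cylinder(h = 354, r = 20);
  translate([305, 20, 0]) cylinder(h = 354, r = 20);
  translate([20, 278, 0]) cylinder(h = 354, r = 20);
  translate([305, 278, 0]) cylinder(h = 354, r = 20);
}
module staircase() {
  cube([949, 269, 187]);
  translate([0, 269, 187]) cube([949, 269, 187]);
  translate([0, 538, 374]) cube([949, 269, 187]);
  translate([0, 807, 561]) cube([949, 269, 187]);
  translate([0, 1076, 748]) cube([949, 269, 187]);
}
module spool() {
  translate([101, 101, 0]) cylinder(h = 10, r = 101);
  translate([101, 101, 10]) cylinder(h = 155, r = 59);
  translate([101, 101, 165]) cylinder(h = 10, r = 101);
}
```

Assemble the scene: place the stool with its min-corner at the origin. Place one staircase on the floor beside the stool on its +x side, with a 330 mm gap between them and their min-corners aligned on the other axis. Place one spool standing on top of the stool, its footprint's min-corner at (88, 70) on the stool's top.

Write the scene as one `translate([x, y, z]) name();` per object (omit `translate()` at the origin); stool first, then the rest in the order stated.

stool();
translate([655, 0, 0]) staircase();
translate([88, 70, 384]) spool();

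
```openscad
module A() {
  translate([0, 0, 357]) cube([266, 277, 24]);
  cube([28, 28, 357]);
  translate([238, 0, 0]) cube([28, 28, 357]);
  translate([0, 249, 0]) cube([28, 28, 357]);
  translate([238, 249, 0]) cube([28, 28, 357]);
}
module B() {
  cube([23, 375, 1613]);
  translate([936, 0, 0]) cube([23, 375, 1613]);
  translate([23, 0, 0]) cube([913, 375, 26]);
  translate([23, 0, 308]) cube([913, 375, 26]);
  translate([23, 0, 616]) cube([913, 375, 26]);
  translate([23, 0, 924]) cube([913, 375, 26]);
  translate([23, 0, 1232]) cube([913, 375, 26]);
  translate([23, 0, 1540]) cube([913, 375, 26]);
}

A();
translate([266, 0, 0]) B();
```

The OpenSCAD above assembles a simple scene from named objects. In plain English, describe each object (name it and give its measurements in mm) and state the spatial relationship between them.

A is a four-legged stool. The seat is a 266×277×24 mm slab whose top surface is at z = 381 mm; four square legs, each 28×28 mm in cross-section, run from the floor (z = 0) to the underside of the seat, each flush with a corner of the seat.

B is an open bookshelf. Two side panels, each 23 mm thick, 375 mm deep and 1613 mm tall, stand 959 mm apart (outside-to-outside). Between them sit 6 shelves, each 26 mm thick and 375 mm deep, spanning the full gap between the sides. The bottom shelf rests on the floor (its underside at z = 0) and the clear gap between one shelf's top and the next shelf's underside is 282 mm.

The bookshelf is against the stool's +x side, with their −y faces flush.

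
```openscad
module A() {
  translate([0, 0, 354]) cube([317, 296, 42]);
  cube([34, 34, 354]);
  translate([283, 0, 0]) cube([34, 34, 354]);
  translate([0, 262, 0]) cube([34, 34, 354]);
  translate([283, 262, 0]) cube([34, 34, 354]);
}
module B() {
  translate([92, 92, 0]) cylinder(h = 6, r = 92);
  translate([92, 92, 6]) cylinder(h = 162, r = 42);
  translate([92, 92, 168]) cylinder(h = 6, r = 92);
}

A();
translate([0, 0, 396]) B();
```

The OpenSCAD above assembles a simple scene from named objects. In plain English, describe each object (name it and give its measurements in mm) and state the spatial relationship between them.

A is a simple wooden stool: a rectangular seat 317 mm (x) by 296 mm (y), 42 mm thick, top face at z = 396 mm, on four square legs, each 34×34 mm in cross-section. The legs rest on z = 0, each flush with a corner of the seat.

B is a spool: two coaxial disc flanges of radius 92 mm and thickness 6 mm, joined by a core cylinder of radius 42 mm and height 162 mm. The lower flange rests on z = 0 and the three cylinders share a vertical axis.

The spool is on top of the stool.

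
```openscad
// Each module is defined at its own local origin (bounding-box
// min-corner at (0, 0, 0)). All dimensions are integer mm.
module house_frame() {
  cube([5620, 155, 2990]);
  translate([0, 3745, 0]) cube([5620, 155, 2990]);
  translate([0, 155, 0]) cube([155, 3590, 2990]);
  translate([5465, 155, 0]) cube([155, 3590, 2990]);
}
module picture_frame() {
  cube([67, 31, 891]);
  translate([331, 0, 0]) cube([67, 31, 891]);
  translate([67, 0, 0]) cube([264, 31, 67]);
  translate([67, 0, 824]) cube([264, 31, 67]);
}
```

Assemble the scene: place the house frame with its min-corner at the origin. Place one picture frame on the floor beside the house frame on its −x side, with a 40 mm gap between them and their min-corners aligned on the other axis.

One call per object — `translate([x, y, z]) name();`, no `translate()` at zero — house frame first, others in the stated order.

house_frame();
translate([-438, 0, 0]) picture_frame();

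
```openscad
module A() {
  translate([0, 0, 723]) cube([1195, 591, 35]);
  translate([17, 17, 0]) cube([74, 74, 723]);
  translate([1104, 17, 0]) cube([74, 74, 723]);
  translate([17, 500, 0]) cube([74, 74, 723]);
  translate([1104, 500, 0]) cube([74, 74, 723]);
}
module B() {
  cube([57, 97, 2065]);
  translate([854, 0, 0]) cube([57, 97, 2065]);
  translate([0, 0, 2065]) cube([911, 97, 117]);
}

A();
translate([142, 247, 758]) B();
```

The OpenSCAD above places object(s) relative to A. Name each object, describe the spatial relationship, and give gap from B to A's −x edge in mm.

A is a table. B is a door frame. The door frame is on top of the table, centred. The gap from the door frame to the table's −x edge is 142 mm.

The door frame's min-x is at 142; the table's min-x is 0; gap = 142 mm.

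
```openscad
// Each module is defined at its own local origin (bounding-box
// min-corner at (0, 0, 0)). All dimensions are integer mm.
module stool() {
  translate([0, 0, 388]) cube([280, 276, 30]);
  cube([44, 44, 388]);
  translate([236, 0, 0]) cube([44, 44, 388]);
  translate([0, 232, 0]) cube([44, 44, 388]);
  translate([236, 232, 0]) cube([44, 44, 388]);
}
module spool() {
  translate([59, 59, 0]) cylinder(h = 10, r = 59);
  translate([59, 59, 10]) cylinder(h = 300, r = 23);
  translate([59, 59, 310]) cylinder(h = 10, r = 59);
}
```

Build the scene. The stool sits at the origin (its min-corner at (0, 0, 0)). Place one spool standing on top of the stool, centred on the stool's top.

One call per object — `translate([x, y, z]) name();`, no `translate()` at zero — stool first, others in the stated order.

stool();
translate([81, 79, 418]) spool();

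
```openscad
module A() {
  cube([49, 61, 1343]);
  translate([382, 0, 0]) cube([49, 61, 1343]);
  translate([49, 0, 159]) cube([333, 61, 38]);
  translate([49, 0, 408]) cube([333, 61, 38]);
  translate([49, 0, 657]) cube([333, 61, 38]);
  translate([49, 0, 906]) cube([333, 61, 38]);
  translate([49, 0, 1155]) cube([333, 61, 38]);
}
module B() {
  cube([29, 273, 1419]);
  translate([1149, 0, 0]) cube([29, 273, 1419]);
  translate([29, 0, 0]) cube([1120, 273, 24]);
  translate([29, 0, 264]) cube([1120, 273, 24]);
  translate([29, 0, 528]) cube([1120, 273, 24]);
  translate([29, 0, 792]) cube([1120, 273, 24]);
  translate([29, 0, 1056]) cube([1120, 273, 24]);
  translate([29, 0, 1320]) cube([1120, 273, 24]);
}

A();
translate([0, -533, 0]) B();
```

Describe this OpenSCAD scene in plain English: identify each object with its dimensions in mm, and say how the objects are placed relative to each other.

A is a wooden ladder with two side rails of 49×61 mm section and 1343 mm height, set 431 mm apart overall. Between them run 5 rectangular rungs (61 mm deep, 38 mm thick), front faces flush with the rails' −y face. The bottom of the first rung is 159 mm above the floor and each subsequent rung is 249 mm higher than the one below.

B is a bookshelf 1178 mm wide overall, 273 mm deep and 1419 mm tall. The two sides are 29 mm thick vertical panels. 6 horizontal shelves of 24 mm thickness span between the inner faces of the sides; the lowest shelf sits on the floor and shelves are stacked with a clear vertical gap of 240 mm between each pair.

The bookshelf is on the floor beside the ladder on its −y side.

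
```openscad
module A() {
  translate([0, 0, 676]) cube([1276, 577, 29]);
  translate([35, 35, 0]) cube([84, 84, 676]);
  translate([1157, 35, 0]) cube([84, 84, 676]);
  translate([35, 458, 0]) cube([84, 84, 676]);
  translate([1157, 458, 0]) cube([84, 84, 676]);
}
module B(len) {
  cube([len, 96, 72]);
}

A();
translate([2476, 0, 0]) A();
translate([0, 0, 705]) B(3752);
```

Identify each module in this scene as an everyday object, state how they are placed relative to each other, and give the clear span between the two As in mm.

Second table starts at x = 2476; first ends at x = 1276; clear span = 2476 − 1276 = 1200 mm.

A is a table. B is a beam. A beam spans the tops of two tables. The clear span between the two tables is 1200 mm.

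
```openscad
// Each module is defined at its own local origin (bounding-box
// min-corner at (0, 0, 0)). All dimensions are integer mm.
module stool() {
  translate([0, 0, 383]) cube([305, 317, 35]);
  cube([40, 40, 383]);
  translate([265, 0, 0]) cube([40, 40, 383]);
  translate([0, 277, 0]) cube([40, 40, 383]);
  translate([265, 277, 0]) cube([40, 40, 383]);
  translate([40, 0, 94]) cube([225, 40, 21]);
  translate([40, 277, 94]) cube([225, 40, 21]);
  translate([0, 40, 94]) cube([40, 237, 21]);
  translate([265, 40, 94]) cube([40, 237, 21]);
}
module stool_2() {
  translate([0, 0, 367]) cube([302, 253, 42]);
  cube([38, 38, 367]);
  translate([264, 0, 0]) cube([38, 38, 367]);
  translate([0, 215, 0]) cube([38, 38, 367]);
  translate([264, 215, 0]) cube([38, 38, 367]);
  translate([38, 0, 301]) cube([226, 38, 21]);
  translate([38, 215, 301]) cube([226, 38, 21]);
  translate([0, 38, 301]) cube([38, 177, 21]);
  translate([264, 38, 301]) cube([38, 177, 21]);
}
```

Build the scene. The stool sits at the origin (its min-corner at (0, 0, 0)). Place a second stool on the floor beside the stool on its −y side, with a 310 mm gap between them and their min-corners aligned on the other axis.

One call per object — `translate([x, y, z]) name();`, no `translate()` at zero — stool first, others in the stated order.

stool();
translate([0, -563, 0]) stool_2();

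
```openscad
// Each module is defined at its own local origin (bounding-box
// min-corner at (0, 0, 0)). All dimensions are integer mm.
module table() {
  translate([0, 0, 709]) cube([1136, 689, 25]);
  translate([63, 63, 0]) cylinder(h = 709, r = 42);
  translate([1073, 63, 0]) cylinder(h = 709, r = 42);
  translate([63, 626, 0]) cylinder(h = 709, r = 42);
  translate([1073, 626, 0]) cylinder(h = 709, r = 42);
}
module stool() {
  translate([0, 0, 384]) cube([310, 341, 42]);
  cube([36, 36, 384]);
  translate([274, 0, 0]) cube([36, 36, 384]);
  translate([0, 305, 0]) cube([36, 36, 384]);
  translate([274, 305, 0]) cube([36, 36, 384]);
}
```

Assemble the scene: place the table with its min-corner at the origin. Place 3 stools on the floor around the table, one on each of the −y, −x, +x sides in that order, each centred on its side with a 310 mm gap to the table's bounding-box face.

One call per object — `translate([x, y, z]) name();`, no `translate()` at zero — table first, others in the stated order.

table();
translate([413, -651, 0]) stool();
translate([-620, 174, 0]) stool();
translate([1446, 174, 0]) stool();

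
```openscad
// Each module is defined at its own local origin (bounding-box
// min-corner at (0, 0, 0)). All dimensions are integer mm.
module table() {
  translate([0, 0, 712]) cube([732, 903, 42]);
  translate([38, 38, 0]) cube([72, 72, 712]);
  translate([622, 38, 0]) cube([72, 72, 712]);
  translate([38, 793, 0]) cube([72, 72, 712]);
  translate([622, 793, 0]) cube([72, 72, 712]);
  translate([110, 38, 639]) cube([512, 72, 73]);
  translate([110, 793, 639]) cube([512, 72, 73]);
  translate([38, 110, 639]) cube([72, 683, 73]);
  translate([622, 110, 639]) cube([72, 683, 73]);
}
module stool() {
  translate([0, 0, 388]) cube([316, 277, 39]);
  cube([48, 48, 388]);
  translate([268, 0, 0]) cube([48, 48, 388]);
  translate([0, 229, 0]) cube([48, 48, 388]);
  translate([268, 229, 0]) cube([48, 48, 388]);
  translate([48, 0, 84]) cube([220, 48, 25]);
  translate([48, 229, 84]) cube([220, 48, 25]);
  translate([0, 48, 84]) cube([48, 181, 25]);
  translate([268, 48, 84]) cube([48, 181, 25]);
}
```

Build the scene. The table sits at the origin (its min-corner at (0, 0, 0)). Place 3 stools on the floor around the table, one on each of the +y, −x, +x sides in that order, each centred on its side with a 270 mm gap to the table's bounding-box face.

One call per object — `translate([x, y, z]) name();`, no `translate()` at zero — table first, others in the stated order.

table();
translate([208, 1173, 0]) stool();
translate([-586, 313, 0]) stool();
translate([1002, 313, 0]) stool();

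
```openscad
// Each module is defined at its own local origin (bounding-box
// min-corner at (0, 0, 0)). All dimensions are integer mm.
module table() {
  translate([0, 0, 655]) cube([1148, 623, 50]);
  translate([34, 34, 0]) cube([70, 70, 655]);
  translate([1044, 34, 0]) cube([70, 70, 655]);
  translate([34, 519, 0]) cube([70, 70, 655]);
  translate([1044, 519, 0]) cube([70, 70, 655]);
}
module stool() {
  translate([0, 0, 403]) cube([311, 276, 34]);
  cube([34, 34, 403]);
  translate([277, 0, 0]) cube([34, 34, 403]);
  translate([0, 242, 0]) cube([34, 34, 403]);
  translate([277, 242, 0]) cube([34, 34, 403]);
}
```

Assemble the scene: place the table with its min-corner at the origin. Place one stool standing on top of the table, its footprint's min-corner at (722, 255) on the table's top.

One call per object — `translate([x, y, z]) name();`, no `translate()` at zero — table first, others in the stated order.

table();
translate([722, 255, 705]) stool();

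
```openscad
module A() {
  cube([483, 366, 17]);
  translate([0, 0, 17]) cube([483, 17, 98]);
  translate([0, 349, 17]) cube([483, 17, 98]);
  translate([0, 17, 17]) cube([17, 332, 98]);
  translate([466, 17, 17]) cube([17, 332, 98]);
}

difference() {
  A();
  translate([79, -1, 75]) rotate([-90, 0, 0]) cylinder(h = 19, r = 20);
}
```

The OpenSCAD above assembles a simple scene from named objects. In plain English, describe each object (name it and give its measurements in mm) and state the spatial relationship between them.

A is an open storage box with external size 483×366×115 mm and wall thickness 17 mm (the base is also 17 mm thick). The base covers the whole footprint; the four walls stand on the base, with the y-facing walls full-width and the x-facing walls fitting between their inner faces.

The open box has a circular hole of radius 20 mm through its front wall, centred at (x = 79, z = 75).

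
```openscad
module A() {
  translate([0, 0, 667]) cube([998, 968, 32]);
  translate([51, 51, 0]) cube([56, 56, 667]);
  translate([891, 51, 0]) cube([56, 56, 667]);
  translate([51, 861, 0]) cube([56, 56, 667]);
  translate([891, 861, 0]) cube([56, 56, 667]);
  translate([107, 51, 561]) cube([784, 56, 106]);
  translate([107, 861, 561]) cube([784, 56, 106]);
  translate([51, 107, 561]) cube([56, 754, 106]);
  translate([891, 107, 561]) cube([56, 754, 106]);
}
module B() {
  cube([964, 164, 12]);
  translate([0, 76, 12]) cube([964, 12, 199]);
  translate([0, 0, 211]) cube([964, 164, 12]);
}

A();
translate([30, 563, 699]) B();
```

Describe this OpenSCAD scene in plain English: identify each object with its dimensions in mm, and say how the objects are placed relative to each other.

A is a table with a 998×968 mm rectangular top, 32 mm thick, top surface at z = 699 mm, supported by four 56×56 mm square legs, each inset 51 mm from the nearest pair of top edges, running from the floor. Four apron rails, 56 mm thick and 106 mm tall, run between adjacent legs with their top edges flush with the underside of the top and their outer faces flush with the legs' outer faces.

B is an I-beam lying along x, 964 mm long. Overall section height 223 mm. Two flanges 164 mm wide (y) and 12 mm thick, one on the floor and one at the top; a web 12 mm thick runs between them, centred on the flange width.

The I-beam is on top of the table.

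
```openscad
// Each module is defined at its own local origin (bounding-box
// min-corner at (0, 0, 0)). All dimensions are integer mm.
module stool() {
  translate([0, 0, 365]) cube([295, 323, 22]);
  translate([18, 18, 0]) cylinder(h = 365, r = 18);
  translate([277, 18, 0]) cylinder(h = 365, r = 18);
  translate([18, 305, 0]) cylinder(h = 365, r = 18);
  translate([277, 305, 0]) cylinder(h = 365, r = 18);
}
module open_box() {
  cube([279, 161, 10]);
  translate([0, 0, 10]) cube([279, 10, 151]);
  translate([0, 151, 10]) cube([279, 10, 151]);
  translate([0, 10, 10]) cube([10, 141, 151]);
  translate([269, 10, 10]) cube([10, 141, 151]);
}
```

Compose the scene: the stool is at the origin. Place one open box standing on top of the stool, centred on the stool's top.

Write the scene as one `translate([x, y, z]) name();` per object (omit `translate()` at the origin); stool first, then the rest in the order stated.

stool();
translate([8, 81, 387]) open_box();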